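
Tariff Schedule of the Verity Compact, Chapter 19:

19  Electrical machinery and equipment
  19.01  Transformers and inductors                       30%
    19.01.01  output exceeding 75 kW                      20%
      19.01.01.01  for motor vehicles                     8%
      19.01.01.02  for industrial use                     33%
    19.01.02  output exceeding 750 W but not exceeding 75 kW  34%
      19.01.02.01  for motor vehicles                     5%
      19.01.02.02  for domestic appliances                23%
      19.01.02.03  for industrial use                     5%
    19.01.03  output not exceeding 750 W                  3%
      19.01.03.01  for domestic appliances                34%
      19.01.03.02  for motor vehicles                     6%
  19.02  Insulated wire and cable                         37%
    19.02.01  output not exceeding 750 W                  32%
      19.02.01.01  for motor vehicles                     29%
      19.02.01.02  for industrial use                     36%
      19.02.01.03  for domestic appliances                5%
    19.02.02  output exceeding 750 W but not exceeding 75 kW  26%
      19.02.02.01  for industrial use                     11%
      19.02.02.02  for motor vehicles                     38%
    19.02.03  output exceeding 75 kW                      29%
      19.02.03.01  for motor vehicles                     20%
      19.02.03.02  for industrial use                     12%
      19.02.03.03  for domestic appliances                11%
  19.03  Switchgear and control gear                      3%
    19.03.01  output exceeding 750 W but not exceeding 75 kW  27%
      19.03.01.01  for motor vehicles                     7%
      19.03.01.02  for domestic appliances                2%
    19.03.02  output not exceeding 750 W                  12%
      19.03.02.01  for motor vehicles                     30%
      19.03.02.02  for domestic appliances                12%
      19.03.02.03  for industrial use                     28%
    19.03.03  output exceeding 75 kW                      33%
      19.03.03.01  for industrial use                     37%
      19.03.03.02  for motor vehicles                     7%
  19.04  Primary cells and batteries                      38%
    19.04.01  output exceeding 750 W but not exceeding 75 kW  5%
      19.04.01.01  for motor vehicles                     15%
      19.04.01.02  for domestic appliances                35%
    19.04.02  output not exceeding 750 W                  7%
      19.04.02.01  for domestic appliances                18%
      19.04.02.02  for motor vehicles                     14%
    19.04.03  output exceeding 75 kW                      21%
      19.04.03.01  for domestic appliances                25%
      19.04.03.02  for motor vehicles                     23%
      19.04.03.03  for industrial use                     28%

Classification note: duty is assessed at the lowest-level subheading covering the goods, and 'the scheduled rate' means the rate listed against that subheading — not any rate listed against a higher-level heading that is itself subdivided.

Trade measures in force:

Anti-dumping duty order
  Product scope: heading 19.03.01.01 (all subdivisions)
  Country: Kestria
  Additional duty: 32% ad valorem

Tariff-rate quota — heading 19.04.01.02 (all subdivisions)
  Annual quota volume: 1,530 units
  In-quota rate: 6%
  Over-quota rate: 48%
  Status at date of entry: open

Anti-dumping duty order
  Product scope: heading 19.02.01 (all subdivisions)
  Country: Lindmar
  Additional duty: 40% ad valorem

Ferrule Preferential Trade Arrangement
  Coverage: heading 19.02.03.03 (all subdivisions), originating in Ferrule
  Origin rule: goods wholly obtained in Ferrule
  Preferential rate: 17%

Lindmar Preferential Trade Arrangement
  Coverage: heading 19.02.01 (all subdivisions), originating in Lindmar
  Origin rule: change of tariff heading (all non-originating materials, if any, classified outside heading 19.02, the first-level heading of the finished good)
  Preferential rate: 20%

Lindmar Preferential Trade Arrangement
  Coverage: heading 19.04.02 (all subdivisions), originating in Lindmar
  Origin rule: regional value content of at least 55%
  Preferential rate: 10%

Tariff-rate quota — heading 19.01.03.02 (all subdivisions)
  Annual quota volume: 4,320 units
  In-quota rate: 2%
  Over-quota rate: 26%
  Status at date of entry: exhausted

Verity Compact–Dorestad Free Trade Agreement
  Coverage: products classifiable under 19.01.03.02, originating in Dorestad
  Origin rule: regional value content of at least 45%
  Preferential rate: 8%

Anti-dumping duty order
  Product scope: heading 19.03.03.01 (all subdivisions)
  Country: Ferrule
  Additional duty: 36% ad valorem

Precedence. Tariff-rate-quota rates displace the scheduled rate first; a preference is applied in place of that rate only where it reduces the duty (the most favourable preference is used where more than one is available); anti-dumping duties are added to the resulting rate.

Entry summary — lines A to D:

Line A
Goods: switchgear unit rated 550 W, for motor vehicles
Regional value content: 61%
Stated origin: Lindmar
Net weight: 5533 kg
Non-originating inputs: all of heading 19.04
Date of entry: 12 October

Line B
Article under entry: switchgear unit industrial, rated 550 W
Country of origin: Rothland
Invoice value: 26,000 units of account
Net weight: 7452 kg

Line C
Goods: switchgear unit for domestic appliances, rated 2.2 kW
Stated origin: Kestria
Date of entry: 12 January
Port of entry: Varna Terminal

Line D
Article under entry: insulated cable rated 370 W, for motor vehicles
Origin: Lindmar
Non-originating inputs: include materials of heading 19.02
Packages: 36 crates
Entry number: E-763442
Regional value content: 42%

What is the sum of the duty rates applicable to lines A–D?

129%

Line A: switchgear unit → 19.03; rated 550 W → 19.03.02; for motor vehicles → 19.03.02.01. Scheduled 30%. Lindmar agreement on 19.02.01: 19.03.02.01 not covered; Lindmar agreement on 19.04.02: 19.03.02.01 not covered. → 30%.
Line B: switchgear unit → 19.03; rated 550 W → 19.03.02; industrial → 19.03.02.03. Scheduled 28%. No special measure applies. → 28%.
Line C: switchgear unit → 19.03; rated 2.2 kW → 19.03.01; for domestic appliances → 19.03.01.02. Scheduled 2%. No special measure applies. → 2%.
Line D: insulated cable → 19.02; rated 370 W → 19.02.01; for motor vehicles → 19.02.01.01. Scheduled 29%. Lindmar agreement on 19.02.01: CTH not met; Lindmar agreement on 19.04.02: 19.02.01.01 not covered; anti-dumping (Lindmar, 19.02.01): +40%; total 29% + 40% = 69%. → 69%.
Sum: 30% + 28% + 2% + 69% = 129%.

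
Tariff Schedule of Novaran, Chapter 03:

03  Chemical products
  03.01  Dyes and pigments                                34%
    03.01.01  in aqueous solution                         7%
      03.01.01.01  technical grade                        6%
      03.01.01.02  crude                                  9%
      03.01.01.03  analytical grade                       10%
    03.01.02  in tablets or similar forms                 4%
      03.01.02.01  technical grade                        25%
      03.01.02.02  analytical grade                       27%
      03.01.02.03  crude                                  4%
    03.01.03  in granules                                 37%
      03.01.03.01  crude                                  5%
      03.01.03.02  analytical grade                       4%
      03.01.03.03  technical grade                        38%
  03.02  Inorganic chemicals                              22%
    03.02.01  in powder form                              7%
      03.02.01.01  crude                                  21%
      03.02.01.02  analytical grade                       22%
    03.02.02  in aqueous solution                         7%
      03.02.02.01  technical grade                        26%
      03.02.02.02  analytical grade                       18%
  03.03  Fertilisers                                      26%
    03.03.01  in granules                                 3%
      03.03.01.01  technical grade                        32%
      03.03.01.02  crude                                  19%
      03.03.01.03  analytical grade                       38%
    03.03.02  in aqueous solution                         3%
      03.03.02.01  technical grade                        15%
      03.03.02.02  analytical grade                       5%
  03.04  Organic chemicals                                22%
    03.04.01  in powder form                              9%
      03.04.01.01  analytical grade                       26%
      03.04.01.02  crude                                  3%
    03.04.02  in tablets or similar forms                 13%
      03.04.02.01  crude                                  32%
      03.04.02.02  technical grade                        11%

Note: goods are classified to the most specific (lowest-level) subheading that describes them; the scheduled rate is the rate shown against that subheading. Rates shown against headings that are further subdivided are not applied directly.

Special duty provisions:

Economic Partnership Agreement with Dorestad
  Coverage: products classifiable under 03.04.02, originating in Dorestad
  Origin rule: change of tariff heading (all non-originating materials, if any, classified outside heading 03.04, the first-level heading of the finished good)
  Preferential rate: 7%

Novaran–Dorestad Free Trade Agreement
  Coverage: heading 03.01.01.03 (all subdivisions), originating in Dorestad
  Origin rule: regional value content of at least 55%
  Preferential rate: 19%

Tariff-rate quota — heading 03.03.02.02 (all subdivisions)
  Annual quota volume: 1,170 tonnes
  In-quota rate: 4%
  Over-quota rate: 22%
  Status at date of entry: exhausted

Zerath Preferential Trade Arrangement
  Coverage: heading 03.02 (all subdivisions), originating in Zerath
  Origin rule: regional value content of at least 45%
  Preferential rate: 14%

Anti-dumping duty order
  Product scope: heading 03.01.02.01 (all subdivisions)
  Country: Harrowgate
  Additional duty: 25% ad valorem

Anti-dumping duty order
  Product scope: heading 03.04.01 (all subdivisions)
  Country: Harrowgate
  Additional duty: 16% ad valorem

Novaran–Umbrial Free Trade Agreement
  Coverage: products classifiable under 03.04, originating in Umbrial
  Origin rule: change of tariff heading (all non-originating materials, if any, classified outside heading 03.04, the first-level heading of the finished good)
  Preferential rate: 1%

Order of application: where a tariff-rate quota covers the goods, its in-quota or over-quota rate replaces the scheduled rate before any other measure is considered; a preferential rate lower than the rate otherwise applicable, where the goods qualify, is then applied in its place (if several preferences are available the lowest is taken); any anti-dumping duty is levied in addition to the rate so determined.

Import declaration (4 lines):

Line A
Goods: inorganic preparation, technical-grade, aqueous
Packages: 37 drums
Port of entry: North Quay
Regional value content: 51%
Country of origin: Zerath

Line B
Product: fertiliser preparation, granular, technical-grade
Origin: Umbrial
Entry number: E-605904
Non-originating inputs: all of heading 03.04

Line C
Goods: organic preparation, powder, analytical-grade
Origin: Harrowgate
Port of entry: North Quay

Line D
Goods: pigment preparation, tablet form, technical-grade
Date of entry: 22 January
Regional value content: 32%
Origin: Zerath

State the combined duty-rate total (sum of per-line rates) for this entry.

Line A: inorganic → 03.02; aqueous → 03.02.02; technical-grade → 03.02.02.01. Scheduled 26%. Zerath agreement on 03.02: RVC ≥ 45% → 14% available; preferential 14%. → 14%.
Line B: fertiliser → 03.03; granular → 03.03.01; technical-grade → 03.03.01.01. Scheduled 32%. Umbrial agreement on 03.04: 03.03.01.01 not covered. → 32%.
Line C: organic → 03.04; powder → 03.04.01; analytical-grade → 03.04.01.01. Scheduled 26%. anti-dumping (Harrowgate, 03.04.01): +16%; total 26% + 16% = 42%. → 42%.
Line D: pigment → 03.01; tablet form → 03.01.02; technical-grade → 03.01.02.01. Scheduled 25%. Zerath agreement on 03.02: 03.01.02.01 not covered. → 25%.
Sum: 14% + 32% + 42% + 25% = 113%.

113%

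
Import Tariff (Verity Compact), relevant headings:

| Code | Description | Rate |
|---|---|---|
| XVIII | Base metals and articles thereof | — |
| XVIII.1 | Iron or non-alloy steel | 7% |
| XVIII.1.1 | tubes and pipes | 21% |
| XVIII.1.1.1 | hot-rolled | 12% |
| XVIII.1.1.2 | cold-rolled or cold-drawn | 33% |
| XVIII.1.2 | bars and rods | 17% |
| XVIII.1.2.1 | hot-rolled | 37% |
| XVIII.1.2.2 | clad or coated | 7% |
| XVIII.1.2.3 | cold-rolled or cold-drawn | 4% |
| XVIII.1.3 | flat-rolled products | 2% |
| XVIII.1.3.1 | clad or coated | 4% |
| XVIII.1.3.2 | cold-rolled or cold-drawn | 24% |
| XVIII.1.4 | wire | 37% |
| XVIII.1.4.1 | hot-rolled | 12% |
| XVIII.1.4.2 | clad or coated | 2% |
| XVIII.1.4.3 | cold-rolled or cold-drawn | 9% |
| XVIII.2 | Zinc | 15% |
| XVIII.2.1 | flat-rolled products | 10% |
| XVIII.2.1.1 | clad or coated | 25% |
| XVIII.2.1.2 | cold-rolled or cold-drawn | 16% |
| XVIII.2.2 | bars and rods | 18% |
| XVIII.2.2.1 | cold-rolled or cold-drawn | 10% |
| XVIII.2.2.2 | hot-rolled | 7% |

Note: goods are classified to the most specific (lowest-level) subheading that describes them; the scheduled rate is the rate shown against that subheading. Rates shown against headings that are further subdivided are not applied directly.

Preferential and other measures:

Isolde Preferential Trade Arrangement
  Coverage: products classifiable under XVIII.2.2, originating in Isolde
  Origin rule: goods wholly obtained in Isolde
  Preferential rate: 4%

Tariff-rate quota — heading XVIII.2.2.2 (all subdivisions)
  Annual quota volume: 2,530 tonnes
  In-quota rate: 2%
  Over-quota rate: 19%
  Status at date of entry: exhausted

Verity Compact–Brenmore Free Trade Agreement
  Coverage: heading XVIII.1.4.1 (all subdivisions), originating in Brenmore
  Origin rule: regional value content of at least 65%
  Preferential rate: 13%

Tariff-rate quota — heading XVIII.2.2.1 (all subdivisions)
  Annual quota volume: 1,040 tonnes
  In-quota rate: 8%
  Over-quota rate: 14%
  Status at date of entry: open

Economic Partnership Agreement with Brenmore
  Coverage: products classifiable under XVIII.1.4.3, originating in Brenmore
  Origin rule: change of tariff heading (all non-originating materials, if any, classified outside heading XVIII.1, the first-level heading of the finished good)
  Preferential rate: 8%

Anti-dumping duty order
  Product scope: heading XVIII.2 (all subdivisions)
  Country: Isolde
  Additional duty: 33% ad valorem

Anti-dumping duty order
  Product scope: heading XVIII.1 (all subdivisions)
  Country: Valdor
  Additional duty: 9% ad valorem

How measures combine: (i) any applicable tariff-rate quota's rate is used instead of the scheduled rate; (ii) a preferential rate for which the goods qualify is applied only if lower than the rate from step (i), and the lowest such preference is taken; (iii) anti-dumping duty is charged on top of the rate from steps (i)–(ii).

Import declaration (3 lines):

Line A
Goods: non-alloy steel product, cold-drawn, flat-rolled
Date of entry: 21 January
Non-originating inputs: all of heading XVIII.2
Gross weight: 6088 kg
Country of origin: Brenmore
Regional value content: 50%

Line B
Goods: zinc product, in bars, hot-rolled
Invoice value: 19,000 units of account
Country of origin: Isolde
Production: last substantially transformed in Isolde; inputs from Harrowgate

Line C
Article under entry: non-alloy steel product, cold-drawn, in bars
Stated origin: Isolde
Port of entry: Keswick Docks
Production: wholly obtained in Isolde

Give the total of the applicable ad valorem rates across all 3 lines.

80%

Line A: non-alloy steel → XVIII.1; flat-rolled → XVIII.1.3; cold-drawn → XVIII.1.3.2. Scheduled 24%. Brenmore agreement on XVIII.1.4.1: XVIII.1.3.2 not covered; Brenmore agreement on XVIII.1.4.3: XVIII.1.3.2 not covered. → 24%.
Line B: zinc → XVIII.2; in bars → XVIII.2.2; hot-rolled → XVIII.2.2.2. Scheduled 7%. quota on XVIII.2.2.2 exhausted → over-quota 19%; Isolde agreement on XVIII.2.2: not wholly obtained; anti-dumping (Isolde, XVIII.2): +33%; total 19% + 33% = 52%. → 52%.
Line C: non-alloy steel → XVIII.1; in bars → XVIII.1.2; cold-drawn → XVIII.1.2.3. Scheduled 4%. Isolde agreement on XVIII.2.2: XVIII.1.2.3 not covered. → 4%.
Sum: 24% + 52% + 4% = 80%.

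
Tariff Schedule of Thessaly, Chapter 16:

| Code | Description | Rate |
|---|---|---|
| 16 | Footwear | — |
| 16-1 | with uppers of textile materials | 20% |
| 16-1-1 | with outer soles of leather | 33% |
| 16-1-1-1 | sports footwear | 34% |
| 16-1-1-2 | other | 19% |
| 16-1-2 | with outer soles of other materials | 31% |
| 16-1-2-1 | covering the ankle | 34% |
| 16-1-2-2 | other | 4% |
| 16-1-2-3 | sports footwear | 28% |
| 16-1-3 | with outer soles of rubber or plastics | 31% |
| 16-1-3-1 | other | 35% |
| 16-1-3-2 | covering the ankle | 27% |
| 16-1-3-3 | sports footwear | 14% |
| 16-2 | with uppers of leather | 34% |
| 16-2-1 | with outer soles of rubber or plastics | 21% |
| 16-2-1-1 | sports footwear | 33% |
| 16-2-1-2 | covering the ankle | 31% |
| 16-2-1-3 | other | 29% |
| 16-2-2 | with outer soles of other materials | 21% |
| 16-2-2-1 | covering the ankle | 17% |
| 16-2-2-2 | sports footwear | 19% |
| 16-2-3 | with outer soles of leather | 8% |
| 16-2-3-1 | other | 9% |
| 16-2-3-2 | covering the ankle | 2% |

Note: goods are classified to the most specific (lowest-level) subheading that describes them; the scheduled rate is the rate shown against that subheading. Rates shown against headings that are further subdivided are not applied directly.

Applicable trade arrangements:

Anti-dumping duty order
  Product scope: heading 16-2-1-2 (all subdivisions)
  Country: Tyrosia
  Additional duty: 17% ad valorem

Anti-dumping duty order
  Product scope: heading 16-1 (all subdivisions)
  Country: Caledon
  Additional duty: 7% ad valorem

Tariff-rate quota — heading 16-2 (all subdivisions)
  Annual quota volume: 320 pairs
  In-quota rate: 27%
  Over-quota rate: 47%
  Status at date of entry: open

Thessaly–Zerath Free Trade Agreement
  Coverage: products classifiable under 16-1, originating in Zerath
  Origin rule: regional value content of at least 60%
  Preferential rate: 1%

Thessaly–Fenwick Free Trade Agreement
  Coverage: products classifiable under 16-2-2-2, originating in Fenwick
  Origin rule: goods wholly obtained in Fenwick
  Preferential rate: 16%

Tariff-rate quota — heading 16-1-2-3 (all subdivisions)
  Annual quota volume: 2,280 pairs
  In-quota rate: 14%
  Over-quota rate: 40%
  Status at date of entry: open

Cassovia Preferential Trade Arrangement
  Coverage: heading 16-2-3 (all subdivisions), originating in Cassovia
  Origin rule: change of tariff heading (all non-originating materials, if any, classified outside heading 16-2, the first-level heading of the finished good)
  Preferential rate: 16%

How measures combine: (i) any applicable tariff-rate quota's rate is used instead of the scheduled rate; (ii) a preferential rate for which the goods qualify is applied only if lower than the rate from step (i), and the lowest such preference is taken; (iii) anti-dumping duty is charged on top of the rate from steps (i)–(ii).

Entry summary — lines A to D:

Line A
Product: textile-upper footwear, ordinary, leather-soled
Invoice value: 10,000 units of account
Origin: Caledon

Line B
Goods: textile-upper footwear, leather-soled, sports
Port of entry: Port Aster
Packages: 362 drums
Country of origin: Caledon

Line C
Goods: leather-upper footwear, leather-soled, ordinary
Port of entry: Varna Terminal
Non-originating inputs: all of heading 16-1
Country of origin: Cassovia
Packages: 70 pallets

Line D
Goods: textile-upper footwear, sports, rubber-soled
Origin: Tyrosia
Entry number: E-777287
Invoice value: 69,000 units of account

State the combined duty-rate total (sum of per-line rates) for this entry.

Line A: textile-upper → 16-1; leather-soled → 16-1-1; ordinary → 16-1-1-2. Scheduled 19%. anti-dumping (Caledon, 16-1): +7%; total 19% + 7% = 26%. → 26%.
Line B: textile-upper → 16-1; leather-soled → 16-1-1; sports → 16-1-1-1. Scheduled 34%. anti-dumping (Caledon, 16-1): +7%; total 34% + 7% = 41%. → 41%.
Line C: leather-upper → 16-2; leather-soled → 16-2-3; ordinary → 16-2-3-1. Scheduled 9%. quota on 16-2 open → in-quota 27%; Cassovia agreement on 16-2-3: CTH met → 16% available; preferential 16%. → 16%.
Line D: textile-upper → 16-1; rubber-soled → 16-1-3; sports → 16-1-3-3. Scheduled 14%. No special measure applies. → 14%.
Sum: 26% + 41% + 16% + 14% = 97%.

97%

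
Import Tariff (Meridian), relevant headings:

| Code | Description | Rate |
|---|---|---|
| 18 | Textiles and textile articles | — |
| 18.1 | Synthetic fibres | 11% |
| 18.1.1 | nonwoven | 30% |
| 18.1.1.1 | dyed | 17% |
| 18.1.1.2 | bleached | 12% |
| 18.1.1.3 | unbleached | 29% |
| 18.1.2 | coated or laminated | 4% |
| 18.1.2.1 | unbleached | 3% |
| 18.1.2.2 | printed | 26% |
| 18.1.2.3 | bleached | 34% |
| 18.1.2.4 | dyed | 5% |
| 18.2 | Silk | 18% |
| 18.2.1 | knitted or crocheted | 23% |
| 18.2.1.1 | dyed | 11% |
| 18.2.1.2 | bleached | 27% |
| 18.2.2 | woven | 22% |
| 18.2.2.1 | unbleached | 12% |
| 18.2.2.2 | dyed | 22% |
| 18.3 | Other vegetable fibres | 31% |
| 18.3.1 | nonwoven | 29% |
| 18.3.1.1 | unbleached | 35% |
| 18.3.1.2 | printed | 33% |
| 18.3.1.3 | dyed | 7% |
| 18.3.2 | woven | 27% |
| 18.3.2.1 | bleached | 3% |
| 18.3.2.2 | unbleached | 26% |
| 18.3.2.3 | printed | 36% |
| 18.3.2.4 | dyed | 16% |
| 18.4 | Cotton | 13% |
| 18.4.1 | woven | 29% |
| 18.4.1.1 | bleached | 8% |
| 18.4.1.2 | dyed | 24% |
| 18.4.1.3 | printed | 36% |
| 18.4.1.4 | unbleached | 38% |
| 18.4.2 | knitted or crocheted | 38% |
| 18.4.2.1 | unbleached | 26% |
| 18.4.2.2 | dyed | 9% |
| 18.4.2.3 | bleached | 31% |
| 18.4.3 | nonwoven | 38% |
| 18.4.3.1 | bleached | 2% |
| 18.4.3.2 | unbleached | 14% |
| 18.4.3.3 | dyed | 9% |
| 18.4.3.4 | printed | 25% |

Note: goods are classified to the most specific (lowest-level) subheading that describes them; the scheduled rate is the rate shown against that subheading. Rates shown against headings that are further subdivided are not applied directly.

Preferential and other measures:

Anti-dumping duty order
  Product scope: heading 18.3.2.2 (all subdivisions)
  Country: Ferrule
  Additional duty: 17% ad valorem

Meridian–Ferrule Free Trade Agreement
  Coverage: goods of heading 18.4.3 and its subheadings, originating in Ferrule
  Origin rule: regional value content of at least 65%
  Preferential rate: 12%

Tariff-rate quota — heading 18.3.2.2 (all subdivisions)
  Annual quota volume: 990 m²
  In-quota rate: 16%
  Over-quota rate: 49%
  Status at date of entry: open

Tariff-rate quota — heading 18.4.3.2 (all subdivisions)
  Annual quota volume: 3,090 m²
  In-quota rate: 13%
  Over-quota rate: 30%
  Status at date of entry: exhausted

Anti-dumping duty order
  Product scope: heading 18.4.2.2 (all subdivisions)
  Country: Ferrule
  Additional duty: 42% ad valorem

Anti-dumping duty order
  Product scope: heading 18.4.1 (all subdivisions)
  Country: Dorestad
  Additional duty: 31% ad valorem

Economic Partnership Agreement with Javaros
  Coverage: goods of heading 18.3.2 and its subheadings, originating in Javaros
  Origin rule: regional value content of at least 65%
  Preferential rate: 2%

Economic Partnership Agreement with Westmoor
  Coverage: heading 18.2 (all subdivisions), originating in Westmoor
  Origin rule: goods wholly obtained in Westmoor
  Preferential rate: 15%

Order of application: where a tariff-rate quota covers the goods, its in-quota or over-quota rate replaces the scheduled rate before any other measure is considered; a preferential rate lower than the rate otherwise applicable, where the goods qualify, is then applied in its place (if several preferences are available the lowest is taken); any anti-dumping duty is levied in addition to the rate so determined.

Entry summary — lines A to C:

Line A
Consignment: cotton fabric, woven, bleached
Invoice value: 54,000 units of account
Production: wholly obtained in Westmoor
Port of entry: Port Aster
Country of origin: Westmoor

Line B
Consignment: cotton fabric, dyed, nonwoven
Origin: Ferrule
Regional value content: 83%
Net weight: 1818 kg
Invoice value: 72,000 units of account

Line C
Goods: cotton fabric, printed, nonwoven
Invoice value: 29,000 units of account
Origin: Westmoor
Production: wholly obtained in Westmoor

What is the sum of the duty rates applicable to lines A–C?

Line A: cotton → 18.4; woven → 18.4.1; bleached → 18.4.1.1. Scheduled 8%. Westmoor agreement on 18.2: 18.4.1.1 not covered. → 8%.
Line B: cotton → 18.4; nonwoven → 18.4.3; dyed → 18.4.3.3. Scheduled 9%. Ferrule agreement on 18.4.3: RVC ≥ 65% → 12% available; preference 12% not lower than 9% → no reduction. → 9%.
Line C: cotton → 18.4; nonwoven → 18.4.3; printed → 18.4.3.4. Scheduled 25%. Westmoor agreement on 18.2: 18.4.3.4 not covered. → 25%.
Sum: 8% + 9% + 25% = 42%.

42%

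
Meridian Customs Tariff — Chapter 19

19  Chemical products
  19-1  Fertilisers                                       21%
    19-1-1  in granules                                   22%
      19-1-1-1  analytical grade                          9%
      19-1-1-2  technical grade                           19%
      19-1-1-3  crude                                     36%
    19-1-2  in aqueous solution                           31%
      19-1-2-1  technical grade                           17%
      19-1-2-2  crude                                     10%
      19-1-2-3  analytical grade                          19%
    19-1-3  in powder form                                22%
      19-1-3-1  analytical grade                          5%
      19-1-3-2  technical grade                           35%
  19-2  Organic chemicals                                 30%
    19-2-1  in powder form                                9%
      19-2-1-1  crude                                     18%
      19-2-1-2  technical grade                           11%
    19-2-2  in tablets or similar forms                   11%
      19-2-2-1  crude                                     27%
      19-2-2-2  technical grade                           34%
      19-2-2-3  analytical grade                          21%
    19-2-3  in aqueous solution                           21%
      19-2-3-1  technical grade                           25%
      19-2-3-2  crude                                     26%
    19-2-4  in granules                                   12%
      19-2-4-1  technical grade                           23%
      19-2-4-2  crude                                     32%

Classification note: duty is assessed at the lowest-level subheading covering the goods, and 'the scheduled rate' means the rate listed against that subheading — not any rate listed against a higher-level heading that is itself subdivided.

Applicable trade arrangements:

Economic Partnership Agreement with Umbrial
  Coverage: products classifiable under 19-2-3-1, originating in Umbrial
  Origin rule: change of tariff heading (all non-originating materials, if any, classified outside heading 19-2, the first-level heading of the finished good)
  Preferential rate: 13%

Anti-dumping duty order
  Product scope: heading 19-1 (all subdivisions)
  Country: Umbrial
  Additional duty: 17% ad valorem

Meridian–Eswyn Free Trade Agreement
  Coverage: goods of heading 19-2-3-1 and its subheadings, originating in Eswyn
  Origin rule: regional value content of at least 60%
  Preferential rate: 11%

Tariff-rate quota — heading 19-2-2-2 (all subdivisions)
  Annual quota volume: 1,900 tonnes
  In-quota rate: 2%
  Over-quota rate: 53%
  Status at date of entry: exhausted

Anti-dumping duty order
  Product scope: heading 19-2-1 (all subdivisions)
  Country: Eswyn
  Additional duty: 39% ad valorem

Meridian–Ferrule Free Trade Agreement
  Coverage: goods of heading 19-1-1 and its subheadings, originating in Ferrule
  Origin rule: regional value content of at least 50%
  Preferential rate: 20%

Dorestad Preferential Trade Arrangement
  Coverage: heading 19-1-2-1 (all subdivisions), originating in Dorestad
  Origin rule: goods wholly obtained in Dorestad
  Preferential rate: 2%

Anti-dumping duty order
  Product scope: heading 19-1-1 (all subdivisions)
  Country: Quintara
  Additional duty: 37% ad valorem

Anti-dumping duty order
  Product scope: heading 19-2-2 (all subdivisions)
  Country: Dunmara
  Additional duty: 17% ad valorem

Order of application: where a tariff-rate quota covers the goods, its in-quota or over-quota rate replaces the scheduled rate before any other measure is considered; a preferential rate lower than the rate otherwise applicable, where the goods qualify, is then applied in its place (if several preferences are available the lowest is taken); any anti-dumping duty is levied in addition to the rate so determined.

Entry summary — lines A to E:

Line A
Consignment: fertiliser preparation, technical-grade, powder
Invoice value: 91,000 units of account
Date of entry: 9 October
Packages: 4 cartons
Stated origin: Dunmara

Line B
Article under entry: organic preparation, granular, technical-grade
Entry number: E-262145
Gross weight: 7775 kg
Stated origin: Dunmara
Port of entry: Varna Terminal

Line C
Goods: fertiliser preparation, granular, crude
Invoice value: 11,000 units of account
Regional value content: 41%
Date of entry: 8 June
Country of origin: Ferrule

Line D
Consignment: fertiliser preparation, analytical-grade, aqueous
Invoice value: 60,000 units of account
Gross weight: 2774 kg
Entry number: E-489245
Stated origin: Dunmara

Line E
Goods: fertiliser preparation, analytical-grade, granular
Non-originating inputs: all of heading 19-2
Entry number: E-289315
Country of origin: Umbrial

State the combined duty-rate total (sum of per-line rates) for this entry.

139%

Line A: fertiliser → 19-1; powder → 19-1-3; technical-grade → 19-1-3-2. Scheduled 35%. No special measure applies. → 35%.
Line B: organic → 19-2; granular → 19-2-4; technical-grade → 19-2-4-1. Scheduled 23%. No special measure applies. → 23%.
Line C: fertiliser → 19-1; granular → 19-1-1; crude → 19-1-1-3. Scheduled 36%. Ferrule agreement on 19-1-1: RVC < 50%. → 36%.
Line D: fertiliser → 19-1; aqueous → 19-1-2; analytical-grade → 19-1-2-3. Scheduled 19%. No special measure applies. → 19%.
Line E: fertiliser → 19-1; granular → 19-1-1; analytical-grade → 19-1-1-1. Scheduled 9%. Umbrial agreement on 19-2-3-1: 19-1-1-1 not covered; anti-dumping (Umbrial, 19-1): +17%; total 9% + 17% = 26%. → 26%.
Sum: 35% + 23% + 36% + 19% + 26% = 139%.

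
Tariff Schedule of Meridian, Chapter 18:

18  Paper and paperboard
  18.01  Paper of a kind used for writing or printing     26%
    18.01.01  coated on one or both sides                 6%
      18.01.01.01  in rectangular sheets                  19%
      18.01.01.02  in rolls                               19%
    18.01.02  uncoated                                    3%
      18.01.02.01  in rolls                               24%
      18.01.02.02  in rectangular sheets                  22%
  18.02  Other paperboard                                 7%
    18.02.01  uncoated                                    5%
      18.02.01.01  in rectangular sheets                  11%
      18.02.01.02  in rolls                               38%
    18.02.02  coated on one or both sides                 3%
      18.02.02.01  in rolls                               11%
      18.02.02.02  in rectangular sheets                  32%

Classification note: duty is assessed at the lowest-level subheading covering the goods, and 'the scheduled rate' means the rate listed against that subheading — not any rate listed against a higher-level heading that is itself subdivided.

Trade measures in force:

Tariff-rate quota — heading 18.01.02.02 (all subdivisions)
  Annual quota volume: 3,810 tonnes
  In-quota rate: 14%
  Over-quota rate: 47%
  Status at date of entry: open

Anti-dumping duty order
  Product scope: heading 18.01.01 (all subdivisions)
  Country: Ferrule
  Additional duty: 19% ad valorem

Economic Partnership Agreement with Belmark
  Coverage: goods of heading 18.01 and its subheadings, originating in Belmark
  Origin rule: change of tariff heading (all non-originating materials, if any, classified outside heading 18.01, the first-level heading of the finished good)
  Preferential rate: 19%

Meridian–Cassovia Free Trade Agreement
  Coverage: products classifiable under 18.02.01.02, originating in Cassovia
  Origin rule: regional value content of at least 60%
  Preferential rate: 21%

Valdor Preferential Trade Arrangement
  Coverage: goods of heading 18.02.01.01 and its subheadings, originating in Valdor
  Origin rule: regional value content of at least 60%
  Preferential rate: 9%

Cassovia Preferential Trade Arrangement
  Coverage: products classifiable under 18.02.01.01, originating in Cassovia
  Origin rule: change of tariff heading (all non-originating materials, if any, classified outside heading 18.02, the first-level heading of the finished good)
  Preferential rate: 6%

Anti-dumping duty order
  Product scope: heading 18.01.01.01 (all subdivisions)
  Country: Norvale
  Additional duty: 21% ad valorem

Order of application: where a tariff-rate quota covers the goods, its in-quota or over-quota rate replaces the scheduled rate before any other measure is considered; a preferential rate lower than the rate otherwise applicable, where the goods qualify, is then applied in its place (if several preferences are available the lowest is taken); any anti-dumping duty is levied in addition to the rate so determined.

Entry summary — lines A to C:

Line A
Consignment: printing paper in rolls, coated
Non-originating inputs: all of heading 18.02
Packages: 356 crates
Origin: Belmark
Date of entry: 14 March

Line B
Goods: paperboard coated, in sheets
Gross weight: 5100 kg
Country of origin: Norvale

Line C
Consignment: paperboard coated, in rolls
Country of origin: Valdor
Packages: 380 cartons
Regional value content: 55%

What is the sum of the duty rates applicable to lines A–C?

Line A: printing paper → 18.01; coated → 18.01.01; in rolls → 18.01.01.02. Scheduled 19%. Belmark agreement on 18.01: CTH met → 19% available; preference 19% not lower than 19% → no reduction. → 19%.
Line B: paperboard → 18.02; coated → 18.02.02; in sheets → 18.02.02.02. Scheduled 32%. No special measure applies. → 32%.
Line C: paperboard → 18.02; coated → 18.02.02; in rolls → 18.02.02.01. Scheduled 11%. Valdor agreement on 18.02.01.01: 18.02.02.01 not covered. → 11%.
Sum: 19% + 32% + 11% = 62%.

62%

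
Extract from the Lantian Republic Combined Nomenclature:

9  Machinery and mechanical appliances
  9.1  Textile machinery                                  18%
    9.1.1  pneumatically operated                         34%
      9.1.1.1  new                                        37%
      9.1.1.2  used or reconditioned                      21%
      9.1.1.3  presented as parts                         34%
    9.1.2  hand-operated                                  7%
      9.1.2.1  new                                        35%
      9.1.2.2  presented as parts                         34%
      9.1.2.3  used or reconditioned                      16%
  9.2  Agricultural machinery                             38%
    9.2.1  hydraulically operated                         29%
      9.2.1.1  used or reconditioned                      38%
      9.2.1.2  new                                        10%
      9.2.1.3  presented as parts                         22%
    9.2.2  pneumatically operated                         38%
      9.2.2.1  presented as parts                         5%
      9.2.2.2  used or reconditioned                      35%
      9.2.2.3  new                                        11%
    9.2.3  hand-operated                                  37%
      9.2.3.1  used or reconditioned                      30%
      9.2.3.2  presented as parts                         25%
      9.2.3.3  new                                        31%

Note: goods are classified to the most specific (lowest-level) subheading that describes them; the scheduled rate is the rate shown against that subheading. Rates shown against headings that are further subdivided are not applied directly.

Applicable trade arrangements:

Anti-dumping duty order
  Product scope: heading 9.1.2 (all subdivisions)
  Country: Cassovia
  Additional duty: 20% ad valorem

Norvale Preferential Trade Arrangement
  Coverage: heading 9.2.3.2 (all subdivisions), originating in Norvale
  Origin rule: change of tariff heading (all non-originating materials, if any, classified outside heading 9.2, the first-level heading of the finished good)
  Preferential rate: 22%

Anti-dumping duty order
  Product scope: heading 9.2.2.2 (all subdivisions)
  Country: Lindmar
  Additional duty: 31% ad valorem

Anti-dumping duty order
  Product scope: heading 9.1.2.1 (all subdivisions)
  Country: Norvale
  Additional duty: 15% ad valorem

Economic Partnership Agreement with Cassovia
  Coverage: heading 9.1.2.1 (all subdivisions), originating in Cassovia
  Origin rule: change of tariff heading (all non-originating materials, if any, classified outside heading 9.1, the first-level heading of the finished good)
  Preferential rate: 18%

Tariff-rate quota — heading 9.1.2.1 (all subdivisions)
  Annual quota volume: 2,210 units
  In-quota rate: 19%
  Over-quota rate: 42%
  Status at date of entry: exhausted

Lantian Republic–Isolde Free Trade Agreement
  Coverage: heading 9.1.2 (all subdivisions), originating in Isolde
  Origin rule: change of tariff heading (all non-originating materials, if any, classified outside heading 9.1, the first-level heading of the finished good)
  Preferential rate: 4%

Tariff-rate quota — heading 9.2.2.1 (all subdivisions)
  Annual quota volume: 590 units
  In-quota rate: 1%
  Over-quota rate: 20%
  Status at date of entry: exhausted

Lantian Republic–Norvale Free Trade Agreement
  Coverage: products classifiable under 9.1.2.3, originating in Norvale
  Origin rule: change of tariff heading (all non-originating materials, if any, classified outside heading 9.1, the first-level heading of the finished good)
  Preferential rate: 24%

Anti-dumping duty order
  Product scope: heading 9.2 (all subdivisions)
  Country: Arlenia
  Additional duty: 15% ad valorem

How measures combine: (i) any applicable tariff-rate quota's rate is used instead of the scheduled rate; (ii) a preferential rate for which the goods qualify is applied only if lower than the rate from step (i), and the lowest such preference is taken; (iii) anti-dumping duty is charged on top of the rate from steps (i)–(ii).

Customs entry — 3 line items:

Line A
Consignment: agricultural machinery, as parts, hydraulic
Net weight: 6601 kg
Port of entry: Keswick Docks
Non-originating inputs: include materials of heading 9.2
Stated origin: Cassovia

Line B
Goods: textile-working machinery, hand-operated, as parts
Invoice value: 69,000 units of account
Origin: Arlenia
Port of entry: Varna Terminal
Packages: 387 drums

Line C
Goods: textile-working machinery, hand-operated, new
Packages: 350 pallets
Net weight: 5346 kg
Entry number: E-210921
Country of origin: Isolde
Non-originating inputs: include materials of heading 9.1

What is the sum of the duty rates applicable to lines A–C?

98%

Line A: agricultural → 9.2; hydraulic → 9.2.1; as parts → 9.2.1.3. Scheduled 22%. Cassovia agreement on 9.1.2.1: 9.2.1.3 not covered. → 22%.
Line B: textile-working → 9.1; hand-operated → 9.1.2; as parts → 9.1.2.2. Scheduled 34%. No special measure applies. → 34%.
Line C: textile-working → 9.1; hand-operated → 9.1.2; new → 9.1.2.1. Scheduled 35%. quota on 9.1.2.1 exhausted → over-quota 42%; Isolde agreement on 9.1.2: CTH not met. → 42%.
Sum: 22% + 34% + 42% = 98%.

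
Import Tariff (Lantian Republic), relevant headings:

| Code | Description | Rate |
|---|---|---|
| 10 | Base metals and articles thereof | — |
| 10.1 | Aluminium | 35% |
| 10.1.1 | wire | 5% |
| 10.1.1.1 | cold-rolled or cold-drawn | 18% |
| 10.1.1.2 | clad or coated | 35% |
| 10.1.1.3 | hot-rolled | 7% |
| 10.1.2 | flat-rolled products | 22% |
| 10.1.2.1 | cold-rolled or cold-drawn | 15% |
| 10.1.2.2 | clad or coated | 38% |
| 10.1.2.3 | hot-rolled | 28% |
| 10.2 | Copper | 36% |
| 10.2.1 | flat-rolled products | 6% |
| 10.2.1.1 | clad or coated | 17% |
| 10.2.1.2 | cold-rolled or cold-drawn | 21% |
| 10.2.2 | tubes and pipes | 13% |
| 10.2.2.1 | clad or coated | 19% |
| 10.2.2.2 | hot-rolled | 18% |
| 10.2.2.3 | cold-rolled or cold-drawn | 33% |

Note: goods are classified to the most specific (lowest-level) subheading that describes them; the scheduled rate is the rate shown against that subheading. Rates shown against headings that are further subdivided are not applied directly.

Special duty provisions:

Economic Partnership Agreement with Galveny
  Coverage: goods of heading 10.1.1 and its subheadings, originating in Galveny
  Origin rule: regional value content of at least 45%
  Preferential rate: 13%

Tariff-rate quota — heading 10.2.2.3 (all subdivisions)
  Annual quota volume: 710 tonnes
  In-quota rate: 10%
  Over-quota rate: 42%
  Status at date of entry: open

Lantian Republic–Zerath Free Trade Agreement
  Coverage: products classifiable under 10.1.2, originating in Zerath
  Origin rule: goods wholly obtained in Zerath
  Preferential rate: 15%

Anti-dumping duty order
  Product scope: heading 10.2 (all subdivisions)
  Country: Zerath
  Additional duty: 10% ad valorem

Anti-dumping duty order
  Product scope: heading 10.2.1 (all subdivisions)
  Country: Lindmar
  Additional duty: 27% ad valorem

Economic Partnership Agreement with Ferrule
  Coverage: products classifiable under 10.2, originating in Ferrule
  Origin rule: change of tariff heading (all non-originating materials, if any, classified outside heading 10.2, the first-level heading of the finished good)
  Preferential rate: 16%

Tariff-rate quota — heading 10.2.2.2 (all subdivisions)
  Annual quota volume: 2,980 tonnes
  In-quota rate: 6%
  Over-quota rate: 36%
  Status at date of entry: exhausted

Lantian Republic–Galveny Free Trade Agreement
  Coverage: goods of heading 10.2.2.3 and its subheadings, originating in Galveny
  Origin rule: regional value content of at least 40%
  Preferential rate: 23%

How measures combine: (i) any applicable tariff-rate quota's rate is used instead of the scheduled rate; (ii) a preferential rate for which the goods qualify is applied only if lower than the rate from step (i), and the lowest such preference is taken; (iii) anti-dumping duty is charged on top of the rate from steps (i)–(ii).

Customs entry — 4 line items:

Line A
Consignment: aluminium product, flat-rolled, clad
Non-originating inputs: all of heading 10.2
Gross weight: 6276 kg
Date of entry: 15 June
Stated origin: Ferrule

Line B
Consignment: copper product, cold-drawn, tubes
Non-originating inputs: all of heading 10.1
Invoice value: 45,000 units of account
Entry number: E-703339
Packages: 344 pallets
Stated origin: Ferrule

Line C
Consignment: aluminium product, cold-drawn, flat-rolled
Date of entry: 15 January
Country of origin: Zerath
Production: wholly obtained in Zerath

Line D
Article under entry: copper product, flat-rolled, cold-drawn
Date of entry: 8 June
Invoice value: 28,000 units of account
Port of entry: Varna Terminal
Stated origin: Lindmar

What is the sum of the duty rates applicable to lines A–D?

111%

Line A: aluminium → 10.1; flat-rolled → 10.1.2; clad → 10.1.2.2. Scheduled 38%. Ferrule agreement on 10.2: 10.1.2.2 not covered. → 38%.
Line B: copper → 10.2; tubes → 10.2.2; cold-drawn → 10.2.2.3. Scheduled 33%. quota on 10.2.2.3 open → in-quota 10%; Ferrule agreement on 10.2: CTH met → 16% available; preference 16% not lower than 10% → no reduction. → 10%.
Line C: aluminium → 10.1; flat-rolled → 10.1.2; cold-drawn → 10.1.2.1. Scheduled 15%. Zerath agreement on 10.1.2: wholly obtained → 15% available; preference 15% not lower than 15% → no reduction. → 15%.
Line D: copper → 10.2; flat-rolled → 10.2.1; cold-drawn → 10.2.1.2. Scheduled 21%. anti-dumping (Lindmar, 10.2.1): +27%; total 21% + 27% = 48%. → 48%.
Sum: 38% + 10% + 15% + 48% = 111%.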